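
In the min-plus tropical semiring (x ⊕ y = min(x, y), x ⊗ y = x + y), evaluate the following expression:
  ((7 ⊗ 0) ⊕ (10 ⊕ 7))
((7 ⊗ 0) ⊕ (10 ⊕ 7)) = 7

Expand innermost to outermost. Recall ⊕ takes the minimum of its arguments and ⊗ takes their sum. Working out the expression ((7 ⊗ 0) ⊕ (10 ⊕ 7)) gives 7.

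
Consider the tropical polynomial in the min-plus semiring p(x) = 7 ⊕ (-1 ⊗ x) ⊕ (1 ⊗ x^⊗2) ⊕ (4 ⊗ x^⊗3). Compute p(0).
p(0) = -1

A tropical monomial a ⊗ x^⊗i evaluates to a + i · x. Evaluating each term at x = 0:
  Term 0 contributes 7 + 0 · 0 = 7
  Term 1 contributes -1 + 1 · 0 = -1
  Term 2 contributes 1 + 2 · 0 = 1
  Term 3 contributes 4 + 3 · 0 = 4
p(0) = ⊕ of these = min[7, -1, 1, 4] = -1.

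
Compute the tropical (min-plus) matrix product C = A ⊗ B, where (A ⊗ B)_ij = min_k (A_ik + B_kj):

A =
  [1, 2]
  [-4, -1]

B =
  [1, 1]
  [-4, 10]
A ⊗ B =
  [-2, 2]
  [-5, -3]

Apply the min-plus product entry-by-entry:
  C[0][0] = min over k of (A[0][0] + B[0][0] = 1 + 1 = 2, A[0][1] + B[1][0] = 2 + -4 = -2) = -2 (attained at k = 1)
  C[0][1] = min over k of (A[0][0] + B[0][1] = 1 + 1 = 2, A[0][1] + B[1][1] = 2 + 10 = 12) = 2 (attained at k = 0)
  C[1][0] = min over k of (A[1][0] + B[0][0] = -4 + 1 = -3, A[1][1] + B[1][0] = -1 + -4 = -5) = -5 (attained at k = 1)
  C[1][1] = min over k of (A[1][0] + B[0][1] = -4 + 1 = -3, A[1][1] + B[1][1] = -1 + 10 = 9) = -3 (attained at k = 0)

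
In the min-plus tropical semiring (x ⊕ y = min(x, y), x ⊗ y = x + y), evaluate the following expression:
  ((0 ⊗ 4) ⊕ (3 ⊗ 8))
((0 ⊗ 4) ⊕ (3 ⊗ 8)) = 4

Expand innermost to outermost. Recall ⊕ takes the minimum of its arguments and ⊗ takes their sum. Working out the expression ((0 ⊗ 4) ⊕ (3 ⊗ 8)) gives 4.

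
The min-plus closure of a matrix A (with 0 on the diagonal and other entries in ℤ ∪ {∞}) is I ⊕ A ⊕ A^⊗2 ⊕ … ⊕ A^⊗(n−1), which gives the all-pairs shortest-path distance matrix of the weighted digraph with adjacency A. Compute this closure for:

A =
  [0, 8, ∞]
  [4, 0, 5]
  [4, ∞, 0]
Closure =
  [0, 8, 13]
  [4, 0, 5]
  [4, 12, 0]

This is the Floyd-Warshall all-pairs shortest-path computation. For each intermediate vertex k = 0, 1, …, 2, update dist[i][j] ← min(dist[i][j], dist[i][k] + dist[k][j]). The final matrix gives, for each (i, j), the minimum total weight of any directed path from i to j (possibly empty when i = j).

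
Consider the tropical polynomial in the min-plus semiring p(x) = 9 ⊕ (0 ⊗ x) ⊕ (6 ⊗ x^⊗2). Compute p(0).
p(0) = 0

A tropical monomial a ⊗ x^⊗i evaluates to a + i · x. Evaluating each term at x = 0:
  Term 0 contributes 9 + 0 · 0 = 9
  Term 1 contributes 0 + 1 · 0 = 0
  Term 2 contributes 6 + 2 · 0 = 6
p(0) = ⊕ of these = min[9, 0, 6] = 0.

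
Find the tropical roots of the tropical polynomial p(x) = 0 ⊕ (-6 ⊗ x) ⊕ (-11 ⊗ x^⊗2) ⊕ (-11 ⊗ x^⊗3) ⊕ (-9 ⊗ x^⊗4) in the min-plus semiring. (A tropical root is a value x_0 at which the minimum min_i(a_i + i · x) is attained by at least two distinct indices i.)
Roots: {-2, 0, 5, 6}

Each tropical root is a break point of the lower envelope of the lines y = a_i + i · x (there are 5 lines, with slopes 0, 1, ..., 4). Only the lines that attain the minimum somewhere contribute to roots; other lines are dominated. Here the surviving (envelope) indices are i = 4, i = 3, i = 2, i = 1, i = 0.
Intersections between consecutive envelope lines give the roots: for adjacent envelope indices i < j the intersection is x = (a_i − a_j) / (j − i). Reading off the sorted break points: {-2, 0, 5, 6}.
Verification: at each break x_0, at least two indices attain the minimum of min_i(a_i + i · x_0).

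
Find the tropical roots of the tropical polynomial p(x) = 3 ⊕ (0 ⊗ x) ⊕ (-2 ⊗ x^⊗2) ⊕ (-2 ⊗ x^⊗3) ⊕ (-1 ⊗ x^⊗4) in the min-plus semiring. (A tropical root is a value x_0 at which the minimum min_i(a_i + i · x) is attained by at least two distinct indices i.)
Roots: {-1, 0, 2, 3}

Each tropical root is a break point of the lower envelope of the lines y = a_i + i · x (there are 5 lines, with slopes 0, 1, ..., 4). Only the lines that attain the minimum somewhere contribute to roots; other lines are dominated. Here the surviving (envelope) indices are i = 4, i = 3, i = 2, i = 1, i = 0.
Intersections between consecutive envelope lines give the roots: for adjacent envelope indices i < j the intersection is x = (a_i − a_j) / (j − i). Reading off the sorted break points: {-1, 0, 2, 3}.
Verification: at each break x_0, at least two indices attain the minimum of min_i(a_i + i · x_0).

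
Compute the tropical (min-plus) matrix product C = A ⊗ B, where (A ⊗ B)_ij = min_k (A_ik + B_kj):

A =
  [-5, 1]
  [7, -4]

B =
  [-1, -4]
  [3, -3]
A ⊗ B =
  [-6, -9]
  [-1, -7]

Apply the min-plus product entry-by-entry:
  C[0][0] = min over k of (A[0][0] + B[0][0] = -5 + -1 = -6, A[0][1] + B[1][0] = 1 + 3 = 4) = -6 (attained at k = 0)
  C[0][1] = min over k of (A[0][0] + B[0][1] = -5 + -4 = -9, A[0][1] + B[1][1] = 1 + -3 = -2) = -9 (attained at k = 0)
  C[1][0] = min over k of (A[1][0] + B[0][0] = 7 + -1 = 6, A[1][1] + B[1][0] = -4 + 3 = -1) = -1 (attained at k = 1)
  C[1][1] = min over k of (A[1][0] + B[0][1] = 7 + -4 = 3, A[1][1] + B[1][1] = -4 + -3 = -7) = -7 (attained at k = 1)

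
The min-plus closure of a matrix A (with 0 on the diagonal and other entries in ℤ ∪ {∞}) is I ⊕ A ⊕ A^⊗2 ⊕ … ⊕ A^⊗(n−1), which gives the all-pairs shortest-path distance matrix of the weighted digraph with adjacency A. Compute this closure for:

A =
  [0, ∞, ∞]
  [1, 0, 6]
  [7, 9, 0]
Closure =
  [0, ∞, ∞]
  [1, 0, 6]
  [7, 9, 0]

This is the Floyd-Warshall all-pairs shortest-path computation. For each intermediate vertex k = 0, 1, …, 2, update dist[i][j] ← min(dist[i][j], dist[i][k] + dist[k][j]). The final matrix gives, for each (i, j), the minimum total weight of any directed path from i to j (possibly empty when i = j).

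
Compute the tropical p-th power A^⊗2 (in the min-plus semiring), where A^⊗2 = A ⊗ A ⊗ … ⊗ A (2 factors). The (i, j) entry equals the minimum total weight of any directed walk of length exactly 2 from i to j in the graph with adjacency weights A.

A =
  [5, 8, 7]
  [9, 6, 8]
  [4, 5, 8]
A^⊗2 =
  [10, 12, 12]
  [12, 12, 14]
  [9, 11, 11]

Each entry (A^⊗2)_ij equals the minimum over all length-2 walks i = v_0 → v_1 → … → v_2 = j of Σ_t A[v_t][v_{t+1}]. For example, for (i, j) = (0, 2) we minimise over 3 possible intermediate vertex sequences; the minimum is 12, attained along the walk 0 → 0 → 2.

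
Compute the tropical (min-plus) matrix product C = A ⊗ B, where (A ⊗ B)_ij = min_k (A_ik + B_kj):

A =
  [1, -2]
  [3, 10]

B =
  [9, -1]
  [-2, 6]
A ⊗ B =
  [-4, 0]
  [8, 2]

Apply the min-plus product entry-by-entry:
  C[0][0] = min over k of (A[0][0] + B[0][0] = 1 + 9 = 10, A[0][1] + B[1][0] = -2 + -2 = -4) = -4 (attained at k = 1)
  C[0][1] = min over k of (A[0][0] + B[0][1] = 1 + -1 = 0, A[0][1] + B[1][1] = -2 + 6 = 4) = 0 (attained at k = 0)
  C[1][0] = min over k of (A[1][0] + B[0][0] = 3 + 9 = 12, A[1][1] + B[1][0] = 10 + -2 = 8) = 8 (attained at k = 1)
  C[1][1] = min over k of (A[1][0] + B[0][1] = 3 + -1 = 2, A[1][1] + B[1][1] = 10 + 6 = 16) = 2 (attained at k = 0)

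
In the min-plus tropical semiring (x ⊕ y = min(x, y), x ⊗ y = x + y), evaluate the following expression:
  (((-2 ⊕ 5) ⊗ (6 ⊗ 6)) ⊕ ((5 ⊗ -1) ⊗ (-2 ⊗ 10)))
(((-2 ⊕ 5) ⊗ (6 ⊗ 6)) ⊕ ((5 ⊗ -1) ⊗ (-2 ⊗ 10))) = 10

Expand innermost to outermost. Recall ⊕ takes the minimum of its arguments and ⊗ takes their sum. Working out the expression (((-2 ⊕ 5) ⊗ (6 ⊗ 6)) ⊕ ((5 ⊗ -1) ⊗ (-2 ⊗ 10))) gives 10.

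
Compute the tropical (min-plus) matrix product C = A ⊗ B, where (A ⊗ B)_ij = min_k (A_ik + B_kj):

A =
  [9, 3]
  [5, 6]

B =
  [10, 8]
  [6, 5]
A ⊗ B =
  [9, 8]
  [12, 11]

Apply the min-plus product entry-by-entry:
  C[0][0] = min over k of (A[0][0] + B[0][0] = 9 + 10 = 19, A[0][1] + B[1][0] = 3 + 6 = 9) = 9 (attained at k = 1)
  C[0][1] = min over k of (A[0][0] + B[0][1] = 9 + 8 = 17, A[0][1] + B[1][1] = 3 + 5 = 8) = 8 (attained at k = 1)
  C[1][0] = min over k of (A[1][0] + B[0][0] = 5 + 10 = 15, A[1][1] + B[1][0] = 6 + 6 = 12) = 12 (attained at k = 1)
  C[1][1] = min over k of (A[1][0] + B[0][1] = 5 + 8 = 13, A[1][1] + B[1][1] = 6 + 5 = 11) = 11 (attained at k = 1)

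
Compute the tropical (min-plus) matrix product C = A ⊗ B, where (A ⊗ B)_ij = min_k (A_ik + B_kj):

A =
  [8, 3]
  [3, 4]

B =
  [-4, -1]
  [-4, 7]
A ⊗ B =
  [-1, 7]
  [-1, 2]

Apply the min-plus product entry-by-entry:
  C[0][0] = min over k of (A[0][0] + B[0][0] = 8 + -4 = 4, A[0][1] + B[1][0] = 3 + -4 = -1) = -1 (attained at k = 1)
  C[0][1] = min over k of (A[0][0] + B[0][1] = 8 + -1 = 7, A[0][1] + B[1][1] = 3 + 7 = 10) = 7 (attained at k = 0)
  C[1][0] = min over k of (A[1][0] + B[0][0] = 3 + -4 = -1, A[1][1] + B[1][0] = 4 + -4 = 0) = -1 (attained at k = 0)
  C[1][1] = min over k of (A[1][0] + B[0][1] = 3 + -1 = 2, A[1][1] + B[1][1] = 4 + 7 = 11) = 2 (attained at k = 0)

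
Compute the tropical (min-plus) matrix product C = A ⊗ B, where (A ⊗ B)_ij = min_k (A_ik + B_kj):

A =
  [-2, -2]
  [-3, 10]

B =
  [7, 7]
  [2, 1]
A ⊗ B =
  [0, -1]
  [4, 4]

Apply the min-plus product entry-by-entry:
  C[0][0] = min over k of (A[0][0] + B[0][0] = -2 + 7 = 5, A[0][1] + B[1][0] = -2 + 2 = 0) = 0 (attained at k = 1)
  C[0][1] = min over k of (A[0][0] + B[0][1] = -2 + 7 = 5, A[0][1] + B[1][1] = -2 + 1 = -1) = -1 (attained at k = 1)
  C[1][0] = min over k of (A[1][0] + B[0][0] = -3 + 7 = 4, A[1][1] + B[1][0] = 10 + 2 = 12) = 4 (attained at k = 0)
  C[1][1] = min over k of (A[1][0] + B[0][1] = -3 + 7 = 4, A[1][1] + B[1][1] = 10 + 1 = 11) = 4 (attained at k = 0)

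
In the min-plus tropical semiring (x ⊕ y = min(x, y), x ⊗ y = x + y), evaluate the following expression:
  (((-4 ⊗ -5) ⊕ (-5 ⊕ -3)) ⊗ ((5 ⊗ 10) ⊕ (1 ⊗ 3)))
(((-4 ⊗ -5) ⊕ (-5 ⊕ -3)) ⊗ ((5 ⊗ 10) ⊕ (1 ⊗ 3))) = -5

Expand innermost to outermost. Recall ⊕ takes the minimum of its arguments and ⊗ takes their sum. Working out the expression (((-4 ⊗ -5) ⊕ (-5 ⊕ -3)) ⊗ ((5 ⊗ 10) ⊕ (1 ⊗ 3))) gives -5.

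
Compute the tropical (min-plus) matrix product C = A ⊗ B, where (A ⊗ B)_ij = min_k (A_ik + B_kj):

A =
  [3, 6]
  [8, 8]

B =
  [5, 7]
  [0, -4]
A ⊗ B =
  [6, 2]
  [8, 4]

Apply the min-plus product entry-by-entry:
  C[0][0] = min over k of (A[0][0] + B[0][0] = 3 + 5 = 8, A[0][1] + B[1][0] = 6 + 0 = 6) = 6 (attained at k = 1)
  C[0][1] = min over k of (A[0][0] + B[0][1] = 3 + 7 = 10, A[0][1] + B[1][1] = 6 + -4 = 2) = 2 (attained at k = 1)
  C[1][0] = min over k of (A[1][0] + B[0][0] = 8 + 5 = 13, A[1][1] + B[1][0] = 8 + 0 = 8) = 8 (attained at k = 1)
  C[1][1] = min over k of (A[1][0] + B[0][1] = 8 + 7 = 15, A[1][1] + B[1][1] = 8 + -4 = 4) = 4 (attained at k = 1)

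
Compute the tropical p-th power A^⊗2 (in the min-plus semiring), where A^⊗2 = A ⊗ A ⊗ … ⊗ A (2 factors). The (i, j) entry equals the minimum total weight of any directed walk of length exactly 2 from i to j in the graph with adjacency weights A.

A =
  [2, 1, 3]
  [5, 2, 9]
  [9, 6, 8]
A^⊗2 =
  [4, 3, 5]
  [7, 4, 8]
  [11, 8, 12]

Each entry (A^⊗2)_ij equals the minimum over all length-2 walks i = v_0 → v_1 → … → v_2 = j of Σ_t A[v_t][v_{t+1}]. For example, for (i, j) = (0, 2) we minimise over 3 possible intermediate vertex sequences; the minimum is 5, attained along the walk 0 → 0 → 2.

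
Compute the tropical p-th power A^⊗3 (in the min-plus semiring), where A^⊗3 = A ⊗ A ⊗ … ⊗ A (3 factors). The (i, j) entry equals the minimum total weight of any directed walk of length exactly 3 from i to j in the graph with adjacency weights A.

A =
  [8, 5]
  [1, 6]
A^⊗3 =
  [12, 11]
  [7, 12]

Each entry (A^⊗3)_ij equals the minimum over all length-3 walks i = v_0 → v_1 → … → v_3 = j of Σ_t A[v_t][v_{t+1}]. For example, for (i, j) = (0, 1) we minimise over 4 possible intermediate vertex sequences; the minimum is 11, attained along the walk 0 → 1 → 0 → 1.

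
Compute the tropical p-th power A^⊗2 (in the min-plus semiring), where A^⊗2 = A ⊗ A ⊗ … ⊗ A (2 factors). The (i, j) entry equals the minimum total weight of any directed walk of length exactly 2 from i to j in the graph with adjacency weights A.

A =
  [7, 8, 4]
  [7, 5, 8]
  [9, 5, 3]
A^⊗2 =
  [13, 9, 7]
  [12, 10, 11]
  [12, 8, 6]

Each entry (A^⊗2)_ij equals the minimum over all length-2 walks i = v_0 → v_1 → … → v_2 = j of Σ_t A[v_t][v_{t+1}]. For example, for (i, j) = (0, 2) we minimise over 3 possible intermediate vertex sequences; the minimum is 7, attained along the walk 0 → 2 → 2.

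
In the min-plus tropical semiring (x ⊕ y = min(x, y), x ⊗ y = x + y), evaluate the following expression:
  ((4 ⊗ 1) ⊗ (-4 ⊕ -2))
((4 ⊗ 1) ⊗ (-4 ⊕ -2)) = 1

Expand innermost to outermost. Recall ⊕ takes the minimum of its arguments and ⊗ takes their sum. Working out the expression ((4 ⊗ 1) ⊗ (-4 ⊕ -2)) gives 1.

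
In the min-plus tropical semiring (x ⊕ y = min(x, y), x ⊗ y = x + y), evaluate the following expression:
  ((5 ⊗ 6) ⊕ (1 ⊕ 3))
((5 ⊗ 6) ⊕ (1 ⊕ 3)) = 1

Expand innermost to outermost. Recall ⊕ takes the minimum of its arguments and ⊗ takes their sum. Working out the expression ((5 ⊗ 6) ⊕ (1 ⊕ 3)) gives 1.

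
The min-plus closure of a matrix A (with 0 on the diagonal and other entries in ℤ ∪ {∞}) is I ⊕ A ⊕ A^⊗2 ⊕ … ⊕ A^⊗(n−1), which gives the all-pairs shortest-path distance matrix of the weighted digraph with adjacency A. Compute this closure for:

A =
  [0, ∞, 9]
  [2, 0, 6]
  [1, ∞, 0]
Closure =
  [0, ∞, 9]
  [2, 0, 6]
  [1, ∞, 0]

This is the Floyd-Warshall all-pairs shortest-path computation. For each intermediate vertex k = 0, 1, …, 2, update dist[i][j] ← min(dist[i][j], dist[i][k] + dist[k][j]). The final matrix gives, for each (i, j), the minimum total weight of any directed path from i to j (possibly empty when i = j).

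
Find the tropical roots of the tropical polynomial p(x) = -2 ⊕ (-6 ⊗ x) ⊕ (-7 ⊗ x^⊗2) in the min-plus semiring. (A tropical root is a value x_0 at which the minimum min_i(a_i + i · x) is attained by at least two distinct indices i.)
Roots: {1, 4}

Each tropical root is a break point of the lower envelope of the lines y = a_i + i · x (there are 3 lines, with slopes 0, 1, ..., 2). Only the lines that attain the minimum somewhere contribute to roots; other lines are dominated. Here the surviving (envelope) indices are i = 2, i = 1, i = 0.
Intersections between consecutive envelope lines give the roots: for adjacent envelope indices i < j the intersection is x = (a_i − a_j) / (j − i). Reading off the sorted break points: {1, 4}.
Verification: at each break x_0, at least two indices attain the minimum of min_i(a_i + i · x_0).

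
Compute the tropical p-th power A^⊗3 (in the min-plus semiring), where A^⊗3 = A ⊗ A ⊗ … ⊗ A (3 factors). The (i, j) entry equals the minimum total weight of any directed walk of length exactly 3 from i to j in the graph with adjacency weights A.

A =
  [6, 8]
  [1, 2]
A^⊗3 =
  [11, 12]
  [5, 6]

Each entry (A^⊗3)_ij equals the minimum over all length-3 walks i = v_0 → v_1 → … → v_3 = j of Σ_t A[v_t][v_{t+1}]. For example, for (i, j) = (0, 1) we minimise over 4 possible intermediate vertex sequences; the minimum is 12, attained along the walk 0 → 1 → 1 → 1.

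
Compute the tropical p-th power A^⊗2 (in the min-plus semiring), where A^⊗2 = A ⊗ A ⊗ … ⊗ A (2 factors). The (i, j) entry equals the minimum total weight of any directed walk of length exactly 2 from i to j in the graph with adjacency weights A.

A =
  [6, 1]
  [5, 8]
A^⊗2 =
  [6, 7]
  [11, 6]

Each entry (A^⊗2)_ij equals the minimum over all length-2 walks i = v_0 → v_1 → … → v_2 = j of Σ_t A[v_t][v_{t+1}]. For example, for (i, j) = (0, 1) we minimise over 2 possible intermediate vertex sequences; the minimum is 7, attained along the walk 0 → 0 → 1.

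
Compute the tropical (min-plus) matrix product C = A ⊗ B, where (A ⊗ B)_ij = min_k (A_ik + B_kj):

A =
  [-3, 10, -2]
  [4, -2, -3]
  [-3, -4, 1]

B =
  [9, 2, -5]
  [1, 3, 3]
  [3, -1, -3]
A ⊗ B =
  [1, -3, -8]
  [-1, -4, -6]
  [-3, -1, -8]

Apply the min-plus product entry-by-entry:
  C[0][0] = min over k of (A[0][0] + B[0][0] = -3 + 9 = 6, A[0][1] + B[1][0] = 10 + 1 = 11, A[0][2] + B[2][0] = -2 + 3 = 1) = 1 (attained at k = 2)
  C[0][1] = min over k of (A[0][0] + B[0][1] = -3 + 2 = -1, A[0][1] + B[1][1] = 10 + 3 = 13, A[0][2] + B[2][1] = -2 + -1 = -3) = -3 (attained at k = 2)
  C[0][2] = min over k of (A[0][0] + B[0][2] = -3 + -5 = -8, A[0][1] + B[1][2] = 10 + 3 = 13, A[0][2] + B[2][2] = -2 + -3 = -5) = -8 (attained at k = 0)
  C[1][0] = min over k of (A[1][0] + B[0][0] = 4 + 9 = 13, A[1][1] + B[1][0] = -2 + 1 = -1, A[1][2] + B[2][0] = -3 + 3 = 0) = -1 (attained at k = 1)
  C[1][1] = min over k of (A[1][0] + B[0][1] = 4 + 2 = 6, A[1][1] + B[1][1] = -2 + 3 = 1, A[1][2] + B[2][1] = -3 + -1 = -4) = -4 (attained at k = 2)
  C[1][2] = min over k of (A[1][0] + B[0][2] = 4 + -5 = -1, A[1][1] + B[1][2] = -2 + 3 = 1, A[1][2] + B[2][2] = -3 + -3 = -6) = -6 (attained at k = 2)
  C[2][0] = min over k of (A[2][0] + B[0][0] = -3 + 9 = 6, A[2][1] + B[1][0] = -4 + 1 = -3, A[2][2] + B[2][0] = 1 + 3 = 4) = -3 (attained at k = 1)
  C[2][1] = min over k of (A[2][0] + B[0][1] = -3 + 2 = -1, A[2][1] + B[1][1] = -4 + 3 = -1, A[2][2] + B[2][1] = 1 + -1 = 0) = -1 (attained at k = 0)
  C[2][2] = min over k of (A[2][0] + B[0][2] = -3 + -5 = -8, A[2][1] + B[1][2] = -4 + 3 = -1, A[2][2] + B[2][2] = 1 + -3 = -2) = -8 (attained at k = 0)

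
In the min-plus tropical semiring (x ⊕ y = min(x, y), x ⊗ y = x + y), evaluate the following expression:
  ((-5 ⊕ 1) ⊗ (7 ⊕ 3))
((-5 ⊕ 1) ⊗ (7 ⊕ 3)) = -2

Expand innermost to outermost. Recall ⊕ takes the minimum of its arguments and ⊗ takes their sum. Working out the expression ((-5 ⊕ 1) ⊗ (7 ⊕ 3)) gives -2.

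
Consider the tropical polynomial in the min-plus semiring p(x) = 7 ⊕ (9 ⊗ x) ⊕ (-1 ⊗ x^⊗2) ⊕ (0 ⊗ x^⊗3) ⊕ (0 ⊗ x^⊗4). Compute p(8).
p(8) = 7

A tropical monomial a ⊗ x^⊗i evaluates to a + i · x. Evaluating each term at x = 8:
  Term 0 contributes 7 + 0 · 8 = 7
  Term 1 contributes 9 + 1 · 8 = 17
  Term 2 contributes -1 + 2 · 8 = 15
  Term 3 contributes 0 + 3 · 8 = 24
  Term 4 contributes 0 + 4 · 8 = 32
p(8) = ⊕ of these = min[7, 17, 15, 24, 32] = 7.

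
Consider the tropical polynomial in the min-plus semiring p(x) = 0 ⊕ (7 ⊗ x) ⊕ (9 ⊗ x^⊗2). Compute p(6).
p(6) = 0

A tropical monomial a ⊗ x^⊗i evaluates to a + i · x. Evaluating each term at x = 6:
  Term 0 contributes 0 + 0 · 6 = 0
  Term 1 contributes 7 + 1 · 6 = 13
  Term 2 contributes 9 + 2 · 6 = 21
p(6) = ⊕ of these = min[0, 13, 21] = 0.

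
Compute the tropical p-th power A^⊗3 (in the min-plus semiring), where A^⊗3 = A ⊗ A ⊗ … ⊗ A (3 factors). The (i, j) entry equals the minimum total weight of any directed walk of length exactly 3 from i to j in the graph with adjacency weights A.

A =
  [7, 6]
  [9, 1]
A^⊗3 =
  [16, 8]
  [11, 3]

Each entry (A^⊗3)_ij equals the minimum over all length-3 walks i = v_0 → v_1 → … → v_3 = j of Σ_t A[v_t][v_{t+1}]. For example, for (i, j) = (0, 1) we minimise over 4 possible intermediate vertex sequences; the minimum is 8, attained along the walk 0 → 1 → 1 → 1.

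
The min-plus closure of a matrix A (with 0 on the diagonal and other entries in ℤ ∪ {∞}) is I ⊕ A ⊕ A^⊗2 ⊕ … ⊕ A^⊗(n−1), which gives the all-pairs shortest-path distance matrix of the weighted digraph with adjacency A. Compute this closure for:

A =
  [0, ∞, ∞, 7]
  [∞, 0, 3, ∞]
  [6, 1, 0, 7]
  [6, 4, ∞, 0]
Closure =
  [0, 11, 14, 7]
  [9, 0, 3, 10]
  [6, 1, 0, 7]
  [6, 4, 7, 0]

This is the Floyd-Warshall all-pairs shortest-path computation. For each intermediate vertex k = 0, 1, …, 3, update dist[i][j] ← min(dist[i][j], dist[i][k] + dist[k][j]). The final matrix gives, for each (i, j), the minimum total weight of any directed path from i to j (possibly empty when i = j).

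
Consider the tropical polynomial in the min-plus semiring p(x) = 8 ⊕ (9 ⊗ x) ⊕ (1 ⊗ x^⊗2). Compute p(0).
p(0) = 1

A tropical monomial a ⊗ x^⊗i evaluates to a + i · x. Evaluating each term at x = 0:
  Term 0 contributes 8 + 0 · 0 = 8
  Term 1 contributes 9 + 1 · 0 = 9
  Term 2 contributes 1 + 2 · 0 = 1
p(0) = ⊕ of these = min[8, 9, 1] = 1.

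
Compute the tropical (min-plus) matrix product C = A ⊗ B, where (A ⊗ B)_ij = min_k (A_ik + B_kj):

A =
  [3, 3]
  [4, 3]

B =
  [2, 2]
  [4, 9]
A ⊗ B =
  [5, 5]
  [6, 6]

Apply the min-plus product entry-by-entry:
  C[0][0] = min over k of (A[0][0] + B[0][0] = 3 + 2 = 5, A[0][1] + B[1][0] = 3 + 4 = 7) = 5 (attained at k = 0)
  C[0][1] = min over k of (A[0][0] + B[0][1] = 3 + 2 = 5, A[0][1] + B[1][1] = 3 + 9 = 12) = 5 (attained at k = 0)
  C[1][0] = min over k of (A[1][0] + B[0][0] = 4 + 2 = 6, A[1][1] + B[1][0] = 3 + 4 = 7) = 6 (attained at k = 0)
  C[1][1] = min over k of (A[1][0] + B[0][1] = 4 + 2 = 6, A[1][1] + B[1][1] = 3 + 9 = 12) = 6 (attained at k = 0)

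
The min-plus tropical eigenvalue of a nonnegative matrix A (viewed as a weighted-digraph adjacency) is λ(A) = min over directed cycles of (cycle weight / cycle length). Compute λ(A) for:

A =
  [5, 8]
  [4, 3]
λ(A) = 3

Enumerate directed cycles and compute their means (weight / length). Sample:
  cycle 0 → 0: weight = 5, length = 1, mean = 5/1 ≈ 5.000
  cycle 1 → 1: weight = 3, length = 1, mean = 3/1 ≈ 3.000
  cycle 0 → 1 → 0: weight = 12, length = 2, mean = 12/2 ≈ 6.000
  cycle 1 → 0 → 1: weight = 12, length = 2, mean = 12/2 ≈ 6.000
Minimum mean = 3.000, attained e.g. along the cycle 1 → 1 with weight 3 and length 1. So λ(A) = 3/1 = 3.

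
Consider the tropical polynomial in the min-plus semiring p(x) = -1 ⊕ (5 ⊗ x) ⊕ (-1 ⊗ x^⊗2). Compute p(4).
p(4) = -1

A tropical monomial a ⊗ x^⊗i evaluates to a + i · x. Evaluating each term at x = 4:
  Term 0 contributes -1 + 0 · 4 = -1
  Term 1 contributes 5 + 1 · 4 = 9
  Term 2 contributes -1 + 2 · 4 = 7
p(4) = ⊕ of these = min[-1, 9, 7] = -1.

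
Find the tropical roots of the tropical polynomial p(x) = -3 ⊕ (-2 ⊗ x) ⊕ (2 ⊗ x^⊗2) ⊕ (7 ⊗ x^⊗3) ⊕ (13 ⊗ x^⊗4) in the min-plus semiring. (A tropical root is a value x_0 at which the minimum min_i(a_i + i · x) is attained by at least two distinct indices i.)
Roots: {-6, -5, -4, -1}

Each tropical root is a break point of the lower envelope of the lines y = a_i + i · x (there are 5 lines, with slopes 0, 1, ..., 4). Only the lines that attain the minimum somewhere contribute to roots; other lines are dominated. Here the surviving (envelope) indices are i = 4, i = 3, i = 2, i = 1, i = 0.
Intersections between consecutive envelope lines give the roots: for adjacent envelope indices i < j the intersection is x = (a_i − a_j) / (j − i). Reading off the sorted break points: {-6, -5, -4, -1}.
Verification: at each break x_0, at least two indices attain the minimum of min_i(a_i + i · x_0).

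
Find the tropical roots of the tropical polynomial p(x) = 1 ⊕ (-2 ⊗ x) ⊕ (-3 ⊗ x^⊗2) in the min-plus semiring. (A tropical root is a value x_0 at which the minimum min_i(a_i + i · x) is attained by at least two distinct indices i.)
Roots: {1, 3}

Each tropical root is a break point of the lower envelope of the lines y = a_i + i · x (there are 3 lines, with slopes 0, 1, ..., 2). Only the lines that attain the minimum somewhere contribute to roots; other lines are dominated. Here the surviving (envelope) indices are i = 2, i = 1, i = 0.
Intersections between consecutive envelope lines give the roots: for adjacent envelope indices i < j the intersection is x = (a_i − a_j) / (j − i). Reading off the sorted break points: {1, 3}.
Verification: at each break x_0, at least two indices attain the minimum of min_i(a_i + i · x_0).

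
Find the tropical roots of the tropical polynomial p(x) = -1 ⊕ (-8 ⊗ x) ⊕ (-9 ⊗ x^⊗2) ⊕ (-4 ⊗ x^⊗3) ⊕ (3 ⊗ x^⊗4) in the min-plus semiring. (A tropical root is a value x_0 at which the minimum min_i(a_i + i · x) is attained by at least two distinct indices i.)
Roots: {-7, -5, 1, 7}

Each tropical root is a break point of the lower envelope of the lines y = a_i + i · x (there are 5 lines, with slopes 0, 1, ..., 4). Only the lines that attain the minimum somewhere contribute to roots; other lines are dominated. Here the surviving (envelope) indices are i = 4, i = 3, i = 2, i = 1, i = 0.
Intersections between consecutive envelope lines give the roots: for adjacent envelope indices i < j the intersection is x = (a_i − a_j) / (j − i). Reading off the sorted break points: {-7, -5, 1, 7}.
Verification: at each break x_0, at least two indices attain the minimum of min_i(a_i + i · x_0).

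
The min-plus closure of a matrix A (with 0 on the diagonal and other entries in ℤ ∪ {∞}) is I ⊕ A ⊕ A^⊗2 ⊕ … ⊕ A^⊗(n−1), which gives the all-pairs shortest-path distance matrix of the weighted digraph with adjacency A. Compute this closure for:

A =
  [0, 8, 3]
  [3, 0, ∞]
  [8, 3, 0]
Closure =
  [0, 6, 3]
  [3, 0, 6]
  [6, 3, 0]

This is the Floyd-Warshall all-pairs shortest-path computation. For each intermediate vertex k = 0, 1, …, 2, update dist[i][j] ← min(dist[i][j], dist[i][k] + dist[k][j]). The final matrix gives, for each (i, j), the minimum total weight of any directed path from i to j (possibly empty when i = j).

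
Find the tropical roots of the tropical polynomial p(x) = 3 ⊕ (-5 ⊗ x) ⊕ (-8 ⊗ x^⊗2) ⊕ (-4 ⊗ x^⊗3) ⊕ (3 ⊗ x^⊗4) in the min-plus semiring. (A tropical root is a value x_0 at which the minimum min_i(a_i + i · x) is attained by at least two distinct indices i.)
Roots: {-7, -4, 3, 8}

Each tropical root is a break point of the lower envelope of the lines y = a_i + i · x (there are 5 lines, with slopes 0, 1, ..., 4). Only the lines that attain the minimum somewhere contribute to roots; other lines are dominated. Here the surviving (envelope) indices are i = 4, i = 3, i = 2, i = 1, i = 0.
Intersections between consecutive envelope lines give the roots: for adjacent envelope indices i < j the intersection is x = (a_i − a_j) / (j − i). Reading off the sorted break points: {-7, -4, 3, 8}.
Verification: at each break x_0, at least two indices attain the minimum of min_i(a_i + i · x_0).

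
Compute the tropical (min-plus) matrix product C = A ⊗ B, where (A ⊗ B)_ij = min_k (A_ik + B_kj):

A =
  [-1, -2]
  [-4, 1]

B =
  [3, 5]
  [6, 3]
A ⊗ B =
  [2, 1]
  [-1, 1]

Apply the min-plus product entry-by-entry:
  C[0][0] = min over k of (A[0][0] + B[0][0] = -1 + 3 = 2, A[0][1] + B[1][0] = -2 + 6 = 4) = 2 (attained at k = 0)
  C[0][1] = min over k of (A[0][0] + B[0][1] = -1 + 5 = 4, A[0][1] + B[1][1] = -2 + 3 = 1) = 1 (attained at k = 1)
  C[1][0] = min over k of (A[1][0] + B[0][0] = -4 + 3 = -1, A[1][1] + B[1][0] = 1 + 6 = 7) = -1 (attained at k = 0)
  C[1][1] = min over k of (A[1][0] + B[0][1] = -4 + 5 = 1, A[1][1] + B[1][1] = 1 + 3 = 4) = 1 (attained at k = 0)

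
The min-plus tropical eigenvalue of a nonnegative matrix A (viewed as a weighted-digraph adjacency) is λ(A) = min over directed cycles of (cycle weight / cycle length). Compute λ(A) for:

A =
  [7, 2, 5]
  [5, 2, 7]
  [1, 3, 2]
λ(A) = 2

Enumerate directed cycles and compute their means (weight / length). Sample:
  cycle 0 → 0: weight = 7, length = 1, mean = 7/1 ≈ 7.000
  cycle 1 → 1: weight = 2, length = 1, mean = 2/1 ≈ 2.000
  cycle 2 → 2: weight = 2, length = 1, mean = 2/1 ≈ 2.000
  cycle 0 → 1 → 0: weight = 7, length = 2, mean = 7/2 ≈ 3.500
  cycle 0 → 2 → 0: weight = 6, length = 2, mean = 6/2 ≈ 3.000
  cycle 1 → 0 → 1: weight = 7, length = 2, mean = 7/2 ≈ 3.500
Minimum mean = 2.000, attained e.g. along the cycle 1 → 1 with weight 2 and length 1. So λ(A) = 2/1 = 2.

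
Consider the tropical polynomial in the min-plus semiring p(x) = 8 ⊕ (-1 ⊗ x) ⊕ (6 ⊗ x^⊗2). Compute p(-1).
p(-1) = -2

A tropical monomial a ⊗ x^⊗i evaluates to a + i · x. Evaluating each term at x = -1:
  Term 0 contributes 8 + 0 · -1 = 8
  Term 1 contributes -1 + 1 · -1 = -2
  Term 2 contributes 6 + 2 · -1 = 4
p(-1) = ⊕ of these = min[8, -2, 4] = -2.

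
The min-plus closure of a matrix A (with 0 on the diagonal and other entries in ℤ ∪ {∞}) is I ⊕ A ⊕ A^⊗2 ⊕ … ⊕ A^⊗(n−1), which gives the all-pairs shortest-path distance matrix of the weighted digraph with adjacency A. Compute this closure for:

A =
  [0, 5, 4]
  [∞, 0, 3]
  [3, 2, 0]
Closure =
  [0, 5, 4]
  [6, 0, 3]
  [3, 2, 0]

This is the Floyd-Warshall all-pairs shortest-path computation. For each intermediate vertex k = 0, 1, …, 2, update dist[i][j] ← min(dist[i][j], dist[i][k] + dist[k][j]). The final matrix gives, for each (i, j), the minimum total weight of any directed path from i to j (possibly empty when i = j).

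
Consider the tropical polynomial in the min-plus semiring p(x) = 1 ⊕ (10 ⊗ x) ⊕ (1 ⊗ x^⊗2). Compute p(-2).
p(-2) = -3

A tropical monomial a ⊗ x^⊗i evaluates to a + i · x. Evaluating each term at x = -2:
  Term 0 contributes 1 + 0 · -2 = 1
  Term 1 contributes 10 + 1 · -2 = 8
  Term 2 contributes 1 + 2 · -2 = -3
p(-2) = ⊕ of these = min[1, 8, -3] = -3.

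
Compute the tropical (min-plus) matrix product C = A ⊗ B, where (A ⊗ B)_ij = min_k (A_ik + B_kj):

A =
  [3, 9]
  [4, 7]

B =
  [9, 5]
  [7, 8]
A ⊗ B =
  [12, 8]
  [13, 9]

Apply the min-plus product entry-by-entry:
  C[0][0] = min over k of (A[0][0] + B[0][0] = 3 + 9 = 12, A[0][1] + B[1][0] = 9 + 7 = 16) = 12 (attained at k = 0)
  C[0][1] = min over k of (A[0][0] + B[0][1] = 3 + 5 = 8, A[0][1] + B[1][1] = 9 + 8 = 17) = 8 (attained at k = 0)
  C[1][0] = min over k of (A[1][0] + B[0][0] = 4 + 9 = 13, A[1][1] + B[1][0] = 7 + 7 = 14) = 13 (attained at k = 0)
  C[1][1] = min over k of (A[1][0] + B[0][1] = 4 + 5 = 9, A[1][1] + B[1][1] = 7 + 8 = 15) = 9 (attained at k = 0)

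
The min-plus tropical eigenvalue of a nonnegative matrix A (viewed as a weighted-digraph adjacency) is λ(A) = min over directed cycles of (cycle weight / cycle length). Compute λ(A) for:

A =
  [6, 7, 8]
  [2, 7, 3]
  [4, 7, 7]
λ(A) = 9/2

Enumerate directed cycles and compute their means (weight / length). Sample:
  cycle 0 → 0: weight = 6, length = 1, mean = 6/1 ≈ 6.000
  cycle 1 → 1: weight = 7, length = 1, mean = 7/1 ≈ 7.000
  cycle 2 → 2: weight = 7, length = 1, mean = 7/1 ≈ 7.000
  cycle 0 → 1 → 0: weight = 9, length = 2, mean = 9/2 ≈ 4.500
  cycle 0 → 2 → 0: weight = 12, length = 2, mean = 12/2 ≈ 6.000
  cycle 1 → 0 → 1: weight = 9, length = 2, mean = 9/2 ≈ 4.500
Minimum mean = 4.500, attained e.g. along the cycle 0 → 1 → 0 with weight 9 and length 2. So λ(A) = 9/2 = 9/2.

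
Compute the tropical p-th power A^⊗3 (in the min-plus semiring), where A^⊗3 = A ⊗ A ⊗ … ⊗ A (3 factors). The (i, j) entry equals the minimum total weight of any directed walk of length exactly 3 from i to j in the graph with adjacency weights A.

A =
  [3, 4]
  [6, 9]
A^⊗3 =
  [9, 10]
  [12, 13]

Each entry (A^⊗3)_ij equals the minimum over all length-3 walks i = v_0 → v_1 → … → v_3 = j of Σ_t A[v_t][v_{t+1}]. For example, for (i, j) = (0, 1) we minimise over 4 possible intermediate vertex sequences; the minimum is 10, attained along the walk 0 → 0 → 0 → 1.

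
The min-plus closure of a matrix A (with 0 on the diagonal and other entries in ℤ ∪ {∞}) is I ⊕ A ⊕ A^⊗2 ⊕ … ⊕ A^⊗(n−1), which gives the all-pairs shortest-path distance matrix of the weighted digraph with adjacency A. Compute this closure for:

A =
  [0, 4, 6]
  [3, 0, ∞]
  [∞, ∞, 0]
Closure =
  [0, 4, 6]
  [3, 0, 9]
  [∞, ∞, 0]

This is the Floyd-Warshall all-pairs shortest-path computation. For each intermediate vertex k = 0, 1, …, 2, update dist[i][j] ← min(dist[i][j], dist[i][k] + dist[k][j]). The final matrix gives, for each (i, j), the minimum total weight of any directed path from i to j (possibly empty when i = j).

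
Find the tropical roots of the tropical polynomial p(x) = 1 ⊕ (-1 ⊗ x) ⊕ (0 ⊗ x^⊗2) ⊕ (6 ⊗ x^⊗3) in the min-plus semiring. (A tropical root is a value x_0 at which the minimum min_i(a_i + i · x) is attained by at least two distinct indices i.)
Roots: {-6, -1, 2}

Each tropical root is a break point of the lower envelope of the lines y = a_i + i · x (there are 4 lines, with slopes 0, 1, ..., 3). Only the lines that attain the minimum somewhere contribute to roots; other lines are dominated. Here the surviving (envelope) indices are i = 3, i = 2, i = 1, i = 0.
Intersections between consecutive envelope lines give the roots: for adjacent envelope indices i < j the intersection is x = (a_i − a_j) / (j − i). Reading off the sorted break points: {-6, -1, 2}.
Verification: at each break x_0, at least two indices attain the minimum of min_i(a_i + i · x_0).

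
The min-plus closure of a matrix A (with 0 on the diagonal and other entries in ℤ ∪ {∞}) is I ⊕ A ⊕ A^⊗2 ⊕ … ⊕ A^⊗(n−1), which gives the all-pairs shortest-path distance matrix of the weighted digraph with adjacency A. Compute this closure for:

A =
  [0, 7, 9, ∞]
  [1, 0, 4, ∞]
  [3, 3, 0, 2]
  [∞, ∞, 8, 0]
Closure =
  [0, 7, 9, 11]
  [1, 0, 4, 6]
  [3, 3, 0, 2]
  [11, 11, 8, 0]

This is the Floyd-Warshall all-pairs shortest-path computation. For each intermediate vertex k = 0, 1, …, 3, update dist[i][j] ← min(dist[i][j], dist[i][k] + dist[k][j]). The final matrix gives, for each (i, j), the minimum total weight of any directed path from i to j (possibly empty when i = j).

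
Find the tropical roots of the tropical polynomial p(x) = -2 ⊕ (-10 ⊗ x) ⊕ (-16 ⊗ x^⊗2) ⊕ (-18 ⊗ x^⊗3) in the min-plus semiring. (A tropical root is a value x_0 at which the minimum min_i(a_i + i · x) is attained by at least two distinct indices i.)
Roots: {2, 6, 8}

Each tropical root is a break point of the lower envelope of the lines y = a_i + i · x (there are 4 lines, with slopes 0, 1, ..., 3). Only the lines that attain the minimum somewhere contribute to roots; other lines are dominated. Here the surviving (envelope) indices are i = 3, i = 2, i = 1, i = 0.
Intersections between consecutive envelope lines give the roots: for adjacent envelope indices i < j the intersection is x = (a_i − a_j) / (j − i). Reading off the sorted break points: {2, 6, 8}.
Verification: at each break x_0, at least two indices attain the minimum of min_i(a_i + i · x_0).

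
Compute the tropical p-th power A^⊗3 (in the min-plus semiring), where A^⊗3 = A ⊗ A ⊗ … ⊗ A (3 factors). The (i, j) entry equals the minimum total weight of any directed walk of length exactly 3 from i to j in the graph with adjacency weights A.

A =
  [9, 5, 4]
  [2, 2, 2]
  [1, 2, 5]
A^⊗3 =
  [8, 8, 8]
  [5, 6, 6]
  [5, 6, 6]

Each entry (A^⊗3)_ij equals the minimum over all length-3 walks i = v_0 → v_1 → … → v_3 = j of Σ_t A[v_t][v_{t+1}]. For example, for (i, j) = (0, 2) we minimise over 9 possible intermediate vertex sequences; the minimum is 8, attained along the walk 0 → 2 → 1 → 2.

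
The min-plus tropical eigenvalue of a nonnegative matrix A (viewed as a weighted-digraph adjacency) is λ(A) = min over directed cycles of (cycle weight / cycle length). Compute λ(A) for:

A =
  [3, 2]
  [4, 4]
λ(A) = 3

Enumerate directed cycles and compute their means (weight / length). Sample:
  cycle 0 → 0: weight = 3, length = 1, mean = 3/1 ≈ 3.000
  cycle 1 → 1: weight = 4, length = 1, mean = 4/1 ≈ 4.000
  cycle 0 → 1 → 0: weight = 6, length = 2, mean = 6/2 ≈ 3.000
  cycle 1 → 0 → 1: weight = 6, length = 2, mean = 6/2 ≈ 3.000
Minimum mean = 3.000, attained e.g. along the cycle 0 → 0 with weight 3 and length 1. So λ(A) = 3/1 = 3.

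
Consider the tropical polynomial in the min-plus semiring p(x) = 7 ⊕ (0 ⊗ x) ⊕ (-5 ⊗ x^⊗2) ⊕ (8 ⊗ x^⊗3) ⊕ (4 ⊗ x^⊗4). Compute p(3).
p(3) = 1

A tropical monomial a ⊗ x^⊗i evaluates to a + i · x. Evaluating each term at x = 3:
  Term 0 contributes 7 + 0 · 3 = 7
  Term 1 contributes 0 + 1 · 3 = 3
  Term 2 contributes -5 + 2 · 3 = 1
  Term 3 contributes 8 + 3 · 3 = 17
  Term 4 contributes 4 + 4 · 3 = 16
p(3) = ⊕ of these = min[7, 3, 1, 17, 16] = 1.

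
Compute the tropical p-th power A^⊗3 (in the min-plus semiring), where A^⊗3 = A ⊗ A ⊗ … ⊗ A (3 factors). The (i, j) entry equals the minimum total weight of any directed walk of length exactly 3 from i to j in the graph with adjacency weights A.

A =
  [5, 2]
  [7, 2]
A^⊗3 =
  [11, 6]
  [11, 6]

Each entry (A^⊗3)_ij equals the minimum over all length-3 walks i = v_0 → v_1 → … → v_3 = j of Σ_t A[v_t][v_{t+1}]. For example, for (i, j) = (0, 1) we minimise over 4 possible intermediate vertex sequences; the minimum is 6, attained along the walk 0 → 1 → 1 → 1.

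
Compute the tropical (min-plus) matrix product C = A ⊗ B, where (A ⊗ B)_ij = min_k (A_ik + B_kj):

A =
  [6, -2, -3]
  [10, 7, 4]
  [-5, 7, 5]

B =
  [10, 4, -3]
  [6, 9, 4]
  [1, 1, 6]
A ⊗ B =
  [-2, -2, 2]
  [5, 5, 7]
  [5, -1, -8]

Apply the min-plus product entry-by-entry:
  C[0][0] = min over k of (A[0][0] + B[0][0] = 6 + 10 = 16, A[0][1] + B[1][0] = -2 + 6 = 4, A[0][2] + B[2][0] = -3 + 1 = -2) = -2 (attained at k = 2)
  C[0][1] = min over k of (A[0][0] + B[0][1] = 6 + 4 = 10, A[0][1] + B[1][1] = -2 + 9 = 7, A[0][2] + B[2][1] = -3 + 1 = -2) = -2 (attained at k = 2)
  C[0][2] = min over k of (A[0][0] + B[0][2] = 6 + -3 = 3, A[0][1] + B[1][2] = -2 + 4 = 2, A[0][2] + B[2][2] = -3 + 6 = 3) = 2 (attained at k = 1)
  C[1][0] = min over k of (A[1][0] + B[0][0] = 10 + 10 = 20, A[1][1] + B[1][0] = 7 + 6 = 13, A[1][2] + B[2][0] = 4 + 1 = 5) = 5 (attained at k = 2)
  C[1][1] = min over k of (A[1][0] + B[0][1] = 10 + 4 = 14, A[1][1] + B[1][1] = 7 + 9 = 16, A[1][2] + B[2][1] = 4 + 1 = 5) = 5 (attained at k = 2)
  C[1][2] = min over k of (A[1][0] + B[0][2] = 10 + -3 = 7, A[1][1] + B[1][2] = 7 + 4 = 11, A[1][2] + B[2][2] = 4 + 6 = 10) = 7 (attained at k = 0)
  C[2][0] = min over k of (A[2][0] + B[0][0] = -5 + 10 = 5, A[2][1] + B[1][0] = 7 + 6 = 13, A[2][2] + B[2][0] = 5 + 1 = 6) = 5 (attained at k = 0)
  C[2][1] = min over k of (A[2][0] + B[0][1] = -5 + 4 = -1, A[2][1] + B[1][1] = 7 + 9 = 16, A[2][2] + B[2][1] = 5 + 1 = 6) = -1 (attained at k = 0)
  C[2][2] = min over k of (A[2][0] + B[0][2] = -5 + -3 = -8, A[2][1] + B[1][2] = 7 + 4 = 11, A[2][2] + B[2][2] = 5 + 6 = 11) = -8 (attained at k = 0)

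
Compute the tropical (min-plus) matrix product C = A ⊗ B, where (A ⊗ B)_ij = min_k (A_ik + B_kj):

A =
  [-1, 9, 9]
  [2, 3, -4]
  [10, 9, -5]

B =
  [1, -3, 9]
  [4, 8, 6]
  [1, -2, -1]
A ⊗ B =
  [0, -4, 8]
  [-3, -6, -5]
  [-4, -7, -6]

Apply the min-plus product entry-by-entry:
  C[0][0] = min over k of (A[0][0] + B[0][0] = -1 + 1 = 0, A[0][1] + B[1][0] = 9 + 4 = 13, A[0][2] + B[2][0] = 9 + 1 = 10) = 0 (attained at k = 0)
  C[0][1] = min over k of (A[0][0] + B[0][1] = -1 + -3 = -4, A[0][1] + B[1][1] = 9 + 8 = 17, A[0][2] + B[2][1] = 9 + -2 = 7) = -4 (attained at k = 0)
  C[0][2] = min over k of (A[0][0] + B[0][2] = -1 + 9 = 8, A[0][1] + B[1][2] = 9 + 6 = 15, A[0][2] + B[2][2] = 9 + -1 = 8) = 8 (attained at k = 0)
  C[1][0] = min over k of (A[1][0] + B[0][0] = 2 + 1 = 3, A[1][1] + B[1][0] = 3 + 4 = 7, A[1][2] + B[2][0] = -4 + 1 = -3) = -3 (attained at k = 2)
  C[1][1] = min over k of (A[1][0] + B[0][1] = 2 + -3 = -1, A[1][1] + B[1][1] = 3 + 8 = 11, A[1][2] + B[2][1] = -4 + -2 = -6) = -6 (attained at k = 2)
  C[1][2] = min over k of (A[1][0] + B[0][2] = 2 + 9 = 11, A[1][1] + B[1][2] = 3 + 6 = 9, A[1][2] + B[2][2] = -4 + -1 = -5) = -5 (attained at k = 2)
  C[2][0] = min over k of (A[2][0] + B[0][0] = 10 + 1 = 11, A[2][1] + B[1][0] = 9 + 4 = 13, A[2][2] + B[2][0] = -5 + 1 = -4) = -4 (attained at k = 2)
  C[2][1] = min over k of (A[2][0] + B[0][1] = 10 + -3 = 7, A[2][1] + B[1][1] = 9 + 8 = 17, A[2][2] + B[2][1] = -5 + -2 = -7) = -7 (attained at k = 2)
  C[2][2] = min over k of (A[2][0] + B[0][2] = 10 + 9 = 19, A[2][1] + B[1][2] = 9 + 6 = 15, A[2][2] + B[2][2] = -5 + -1 = -6) = -6 (attained at k = 2)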